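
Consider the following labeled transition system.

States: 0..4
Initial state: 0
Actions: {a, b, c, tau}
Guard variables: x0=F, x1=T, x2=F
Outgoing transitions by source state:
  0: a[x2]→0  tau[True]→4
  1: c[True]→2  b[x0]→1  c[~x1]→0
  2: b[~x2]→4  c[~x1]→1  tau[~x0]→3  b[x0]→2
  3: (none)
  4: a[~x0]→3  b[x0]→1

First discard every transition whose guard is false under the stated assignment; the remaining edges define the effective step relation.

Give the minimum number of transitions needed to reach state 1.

Answer: UNREACHABLE

Analysis:
Layered search for 1:
  L0 = {0}
  L1 = {4}
  L2 = {3}
1 never appears.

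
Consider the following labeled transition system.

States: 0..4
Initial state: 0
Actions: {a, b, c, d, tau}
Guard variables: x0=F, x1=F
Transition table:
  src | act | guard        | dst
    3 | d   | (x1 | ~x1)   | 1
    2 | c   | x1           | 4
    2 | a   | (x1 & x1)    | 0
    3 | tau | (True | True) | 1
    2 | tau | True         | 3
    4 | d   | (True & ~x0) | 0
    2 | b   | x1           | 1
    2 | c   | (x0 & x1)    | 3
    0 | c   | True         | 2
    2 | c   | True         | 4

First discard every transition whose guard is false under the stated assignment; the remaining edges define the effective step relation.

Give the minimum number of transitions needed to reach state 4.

Answer: 2

Working:
Breadth-first toward 4:
  L0 = {0}
  L1 = {2}
  L2 = {3,4}
depth(4)=2, e.g. c·c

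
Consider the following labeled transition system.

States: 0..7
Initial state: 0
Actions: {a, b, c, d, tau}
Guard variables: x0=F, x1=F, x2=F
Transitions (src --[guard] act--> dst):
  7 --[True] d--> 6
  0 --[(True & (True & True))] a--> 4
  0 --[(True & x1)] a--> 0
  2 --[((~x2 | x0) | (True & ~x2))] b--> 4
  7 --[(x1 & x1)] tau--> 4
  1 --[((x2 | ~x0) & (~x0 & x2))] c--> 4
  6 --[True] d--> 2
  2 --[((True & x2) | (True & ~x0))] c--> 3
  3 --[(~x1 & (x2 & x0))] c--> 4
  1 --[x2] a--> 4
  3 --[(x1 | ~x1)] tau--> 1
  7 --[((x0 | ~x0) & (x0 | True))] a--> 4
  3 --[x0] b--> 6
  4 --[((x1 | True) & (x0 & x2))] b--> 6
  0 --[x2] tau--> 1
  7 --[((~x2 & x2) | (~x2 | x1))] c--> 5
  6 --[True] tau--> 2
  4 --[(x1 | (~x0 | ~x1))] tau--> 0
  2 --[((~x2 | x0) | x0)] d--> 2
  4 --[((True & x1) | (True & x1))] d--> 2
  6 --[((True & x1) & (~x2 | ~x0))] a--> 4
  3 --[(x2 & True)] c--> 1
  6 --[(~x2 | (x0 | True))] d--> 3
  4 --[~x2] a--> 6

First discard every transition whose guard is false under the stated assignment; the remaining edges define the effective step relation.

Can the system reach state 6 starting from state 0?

After dropping false guards: 13 live edges.
L0 = {0}
L1 = {4}  now seen {0,4}
L2 = {6}  now seen {0,4,6}
L3 = {2,3}  now seen {0,2,3,4,6}
L4 = {1}  now seen {0,1,2,3,4,6}
Reachable = {0,1,2,3,4,6}
witness 6: a·a

Answer: REACHABLE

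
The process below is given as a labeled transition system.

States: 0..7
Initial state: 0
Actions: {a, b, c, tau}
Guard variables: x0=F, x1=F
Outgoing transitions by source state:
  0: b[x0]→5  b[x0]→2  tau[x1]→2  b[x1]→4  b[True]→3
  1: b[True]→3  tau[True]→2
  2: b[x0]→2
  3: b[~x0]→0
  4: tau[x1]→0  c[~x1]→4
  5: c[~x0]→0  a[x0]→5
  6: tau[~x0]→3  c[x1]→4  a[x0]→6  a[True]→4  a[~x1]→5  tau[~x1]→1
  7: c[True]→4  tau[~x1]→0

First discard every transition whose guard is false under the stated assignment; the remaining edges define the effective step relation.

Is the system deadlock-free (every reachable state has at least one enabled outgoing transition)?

Reach set: {0,3}
  0: b→3  [deg 1]
  3: b→0  [deg 1]

Answer: DEADLOCK-FREE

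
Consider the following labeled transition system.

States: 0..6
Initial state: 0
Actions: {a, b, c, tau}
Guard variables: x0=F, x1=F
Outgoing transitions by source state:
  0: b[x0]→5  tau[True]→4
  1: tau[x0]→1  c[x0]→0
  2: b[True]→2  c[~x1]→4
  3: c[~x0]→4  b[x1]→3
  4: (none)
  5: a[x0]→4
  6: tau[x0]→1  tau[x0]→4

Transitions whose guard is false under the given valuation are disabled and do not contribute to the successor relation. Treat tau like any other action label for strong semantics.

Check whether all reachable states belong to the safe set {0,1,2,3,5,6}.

Answer: INVARIANT VIOLATED at state 4

Working:
Safe = {0,1,2,3,5,6}
R = {0,4}
  0: ok
  4: ✗ unsafe
counterexample path to 4: tau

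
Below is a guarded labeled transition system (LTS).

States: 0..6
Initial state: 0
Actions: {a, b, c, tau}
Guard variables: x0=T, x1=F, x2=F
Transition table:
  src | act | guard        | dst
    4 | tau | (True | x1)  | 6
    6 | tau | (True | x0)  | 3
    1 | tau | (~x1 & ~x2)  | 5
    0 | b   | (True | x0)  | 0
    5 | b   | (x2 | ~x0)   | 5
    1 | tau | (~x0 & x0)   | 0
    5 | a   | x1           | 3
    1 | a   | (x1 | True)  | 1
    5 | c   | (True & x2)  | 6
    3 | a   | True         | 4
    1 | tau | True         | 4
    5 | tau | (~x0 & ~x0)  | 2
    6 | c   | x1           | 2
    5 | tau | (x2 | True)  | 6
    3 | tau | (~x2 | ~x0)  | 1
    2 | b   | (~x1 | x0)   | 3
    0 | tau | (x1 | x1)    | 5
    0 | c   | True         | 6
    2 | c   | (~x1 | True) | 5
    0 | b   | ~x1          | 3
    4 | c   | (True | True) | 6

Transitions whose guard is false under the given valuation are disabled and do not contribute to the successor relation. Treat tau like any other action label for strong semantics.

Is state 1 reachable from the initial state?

Answer: REACHABLE

Trace:
After dropping false guards: 14 live edges.
L0 = {0}
L1 = {3,6}  cumulative {0,3,6}
L2 = {1,4}  cumulative {0,1,3,4,6}
L3 = {5}  cumulative {0,1,3,4,5,6}
Reach set: {0,1,3,4,5,6}
trace reaching 1: b·tau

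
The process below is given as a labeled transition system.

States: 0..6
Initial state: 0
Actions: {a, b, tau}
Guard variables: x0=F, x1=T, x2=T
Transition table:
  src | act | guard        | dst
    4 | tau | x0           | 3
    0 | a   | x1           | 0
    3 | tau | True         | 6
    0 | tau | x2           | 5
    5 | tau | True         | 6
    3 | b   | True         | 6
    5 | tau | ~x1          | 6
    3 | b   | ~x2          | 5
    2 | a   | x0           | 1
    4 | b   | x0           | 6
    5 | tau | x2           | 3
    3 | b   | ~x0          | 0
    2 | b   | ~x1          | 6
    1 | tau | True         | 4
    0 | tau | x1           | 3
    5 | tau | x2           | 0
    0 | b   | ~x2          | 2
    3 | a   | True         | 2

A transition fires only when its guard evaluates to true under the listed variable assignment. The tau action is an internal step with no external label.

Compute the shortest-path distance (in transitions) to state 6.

Layered search for 6:
  depth 0: {0}
  depth 1: {3,5}
  depth 2: {2,6}
depth(6)=2, e.g. tau·b

Answer: 2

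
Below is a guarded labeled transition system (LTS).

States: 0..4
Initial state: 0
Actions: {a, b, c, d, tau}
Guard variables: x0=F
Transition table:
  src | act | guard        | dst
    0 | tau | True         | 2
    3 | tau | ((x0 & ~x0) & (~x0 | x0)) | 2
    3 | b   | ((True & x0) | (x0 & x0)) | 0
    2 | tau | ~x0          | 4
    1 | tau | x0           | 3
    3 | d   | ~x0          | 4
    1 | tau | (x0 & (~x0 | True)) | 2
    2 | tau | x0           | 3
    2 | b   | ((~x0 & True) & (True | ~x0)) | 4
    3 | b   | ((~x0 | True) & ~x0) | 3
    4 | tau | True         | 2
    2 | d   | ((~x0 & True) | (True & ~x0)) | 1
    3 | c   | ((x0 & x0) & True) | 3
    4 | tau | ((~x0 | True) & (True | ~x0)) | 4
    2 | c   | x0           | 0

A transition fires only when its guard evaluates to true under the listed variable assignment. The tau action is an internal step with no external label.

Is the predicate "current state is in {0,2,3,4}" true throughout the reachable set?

Answer: INVARIANT VIOLATED at state 1

Working:
Allowed set {0,2,3,4}
Reach set: {0,1,2,4}
  0: safe
  1: ✗ unsafe
  2: safe
  4: safe
counterexample path to 1: tau·d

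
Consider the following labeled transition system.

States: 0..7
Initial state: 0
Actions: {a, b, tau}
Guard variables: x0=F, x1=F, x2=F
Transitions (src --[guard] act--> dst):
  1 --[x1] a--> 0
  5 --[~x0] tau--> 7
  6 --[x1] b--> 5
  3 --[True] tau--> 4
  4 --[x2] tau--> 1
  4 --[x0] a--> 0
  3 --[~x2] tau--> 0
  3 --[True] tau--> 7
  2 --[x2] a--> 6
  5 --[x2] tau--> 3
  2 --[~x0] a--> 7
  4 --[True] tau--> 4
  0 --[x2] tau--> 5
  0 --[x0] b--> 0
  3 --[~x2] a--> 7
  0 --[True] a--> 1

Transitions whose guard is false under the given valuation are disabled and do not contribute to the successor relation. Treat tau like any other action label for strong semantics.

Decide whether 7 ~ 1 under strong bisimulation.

Refine partition for ~:
  P[0] = {{0,1,2,3,4,5,6,7}}
  P[1] = {{0,2},{1,6,7},{3},{4,5}}
  P[2] = {{0,2},{1,6,7},{3},{4},{5}}
stable after 3 split(s): 5 block(s)
7∈{1,6,7}, 1∈{1,6,7}

Answer: BISIMILAR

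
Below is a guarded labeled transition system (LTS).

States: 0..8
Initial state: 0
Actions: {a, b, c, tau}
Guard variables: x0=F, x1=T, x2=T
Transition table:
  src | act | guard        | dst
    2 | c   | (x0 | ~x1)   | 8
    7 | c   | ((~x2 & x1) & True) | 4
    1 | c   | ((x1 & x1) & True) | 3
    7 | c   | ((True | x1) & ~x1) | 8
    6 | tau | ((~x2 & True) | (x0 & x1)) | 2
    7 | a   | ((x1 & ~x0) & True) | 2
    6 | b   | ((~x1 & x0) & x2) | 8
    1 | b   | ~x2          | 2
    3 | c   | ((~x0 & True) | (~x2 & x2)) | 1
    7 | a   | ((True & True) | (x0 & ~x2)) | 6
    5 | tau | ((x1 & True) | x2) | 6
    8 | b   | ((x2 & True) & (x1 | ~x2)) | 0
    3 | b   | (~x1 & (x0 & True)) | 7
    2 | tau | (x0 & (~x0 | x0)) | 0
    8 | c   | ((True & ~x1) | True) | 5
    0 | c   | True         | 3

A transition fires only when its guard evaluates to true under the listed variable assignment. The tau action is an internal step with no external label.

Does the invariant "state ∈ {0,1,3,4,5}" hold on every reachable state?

Answer: INVARIANT HOLDS

Working:
Inv-set: {0,1,3,4,5}
Reachable = {0,1,3}
  0: safe
  1: safe
  3: safe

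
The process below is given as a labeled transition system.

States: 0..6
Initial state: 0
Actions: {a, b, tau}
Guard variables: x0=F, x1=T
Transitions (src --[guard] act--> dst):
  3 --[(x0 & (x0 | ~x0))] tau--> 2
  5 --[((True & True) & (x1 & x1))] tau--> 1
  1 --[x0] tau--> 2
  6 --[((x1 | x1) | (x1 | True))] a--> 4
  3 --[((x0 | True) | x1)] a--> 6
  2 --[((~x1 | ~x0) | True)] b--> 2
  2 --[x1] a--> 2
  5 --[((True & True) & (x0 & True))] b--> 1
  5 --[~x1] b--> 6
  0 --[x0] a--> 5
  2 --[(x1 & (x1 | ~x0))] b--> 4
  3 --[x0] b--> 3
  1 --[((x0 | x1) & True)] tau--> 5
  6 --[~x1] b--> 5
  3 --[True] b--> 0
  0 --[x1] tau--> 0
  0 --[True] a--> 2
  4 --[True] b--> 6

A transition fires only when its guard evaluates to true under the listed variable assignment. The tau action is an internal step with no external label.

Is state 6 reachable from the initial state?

Answer: REACHABLE

Trace:
11 transition(s) survive guard evaluation.
depth 0: {0}
depth 1: {2}  cumulative {0,2}
depth 2: {4}  cumulative {0,2,4}
depth 3: {6}  cumulative {0,2,4,6}
Reachable = {0,2,4,6}
trace reaching 6: a·b·b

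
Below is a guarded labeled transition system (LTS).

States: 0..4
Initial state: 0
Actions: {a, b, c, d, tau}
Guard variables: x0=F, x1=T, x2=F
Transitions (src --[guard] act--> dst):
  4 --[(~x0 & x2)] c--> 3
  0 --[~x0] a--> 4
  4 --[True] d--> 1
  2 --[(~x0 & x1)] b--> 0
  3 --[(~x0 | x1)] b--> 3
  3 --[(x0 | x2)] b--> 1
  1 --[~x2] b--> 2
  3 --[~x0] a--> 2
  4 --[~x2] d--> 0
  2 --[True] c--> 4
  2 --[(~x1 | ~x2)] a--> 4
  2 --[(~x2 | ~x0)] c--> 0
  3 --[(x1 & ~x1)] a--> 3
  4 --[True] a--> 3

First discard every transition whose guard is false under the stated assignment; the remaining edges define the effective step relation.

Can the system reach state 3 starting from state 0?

Guard filter leaves 11 enabled edge(s).
L0 = {0}
L1 = {4}  cumulative {0,4}
L2 = {1,3}  cumulative {0,1,3,4}
L3 = {2}  cumulative {0,1,2,3,4}
R = {0,1,2,3,4}
witness 3: a·a

Answer: REACHABLE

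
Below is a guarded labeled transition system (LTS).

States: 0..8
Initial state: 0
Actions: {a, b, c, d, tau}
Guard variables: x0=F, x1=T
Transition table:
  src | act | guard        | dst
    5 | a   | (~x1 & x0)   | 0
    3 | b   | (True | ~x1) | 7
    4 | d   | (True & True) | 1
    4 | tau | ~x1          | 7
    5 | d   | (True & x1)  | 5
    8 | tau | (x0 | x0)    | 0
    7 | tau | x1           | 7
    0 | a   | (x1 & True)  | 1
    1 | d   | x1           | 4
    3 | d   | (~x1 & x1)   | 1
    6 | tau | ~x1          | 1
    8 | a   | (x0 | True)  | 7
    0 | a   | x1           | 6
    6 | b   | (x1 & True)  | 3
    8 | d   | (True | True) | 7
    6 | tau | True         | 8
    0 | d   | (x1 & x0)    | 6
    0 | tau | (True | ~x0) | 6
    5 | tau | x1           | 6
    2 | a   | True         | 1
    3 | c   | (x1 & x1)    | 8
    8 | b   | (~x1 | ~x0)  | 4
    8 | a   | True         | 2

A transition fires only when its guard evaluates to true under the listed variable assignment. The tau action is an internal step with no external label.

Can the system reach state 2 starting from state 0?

After dropping false guards: 17 live edges.
depth 0: {0}
depth 1: {1,6}  cumulative {0,1,6}
depth 2: {3,4,8}  cumulative {0,1,3,4,6,8}
depth 3: {2,7}  cumulative {0,1,2,3,4,6,7,8}
Reach set: {0,1,2,3,4,6,7,8}
trace reaching 2: a·tau·a

Answer: REACHABLE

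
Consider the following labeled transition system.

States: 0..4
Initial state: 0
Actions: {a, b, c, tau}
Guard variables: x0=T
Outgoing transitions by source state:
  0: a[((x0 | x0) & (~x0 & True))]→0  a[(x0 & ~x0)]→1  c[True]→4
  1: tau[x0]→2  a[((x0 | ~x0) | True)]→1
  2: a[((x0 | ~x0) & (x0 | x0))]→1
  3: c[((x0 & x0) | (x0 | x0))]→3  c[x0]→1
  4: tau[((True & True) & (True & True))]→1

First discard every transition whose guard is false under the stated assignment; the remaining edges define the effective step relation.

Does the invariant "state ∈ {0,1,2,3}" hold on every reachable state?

Allowed set {0,1,2,3}
Reach set: {0,1,2,4}
  0: ok
  1: ok
  2: ok
  4: VIOLATES
witness against invariant: c → 4

Answer: INVARIANT VIOLATED at state 4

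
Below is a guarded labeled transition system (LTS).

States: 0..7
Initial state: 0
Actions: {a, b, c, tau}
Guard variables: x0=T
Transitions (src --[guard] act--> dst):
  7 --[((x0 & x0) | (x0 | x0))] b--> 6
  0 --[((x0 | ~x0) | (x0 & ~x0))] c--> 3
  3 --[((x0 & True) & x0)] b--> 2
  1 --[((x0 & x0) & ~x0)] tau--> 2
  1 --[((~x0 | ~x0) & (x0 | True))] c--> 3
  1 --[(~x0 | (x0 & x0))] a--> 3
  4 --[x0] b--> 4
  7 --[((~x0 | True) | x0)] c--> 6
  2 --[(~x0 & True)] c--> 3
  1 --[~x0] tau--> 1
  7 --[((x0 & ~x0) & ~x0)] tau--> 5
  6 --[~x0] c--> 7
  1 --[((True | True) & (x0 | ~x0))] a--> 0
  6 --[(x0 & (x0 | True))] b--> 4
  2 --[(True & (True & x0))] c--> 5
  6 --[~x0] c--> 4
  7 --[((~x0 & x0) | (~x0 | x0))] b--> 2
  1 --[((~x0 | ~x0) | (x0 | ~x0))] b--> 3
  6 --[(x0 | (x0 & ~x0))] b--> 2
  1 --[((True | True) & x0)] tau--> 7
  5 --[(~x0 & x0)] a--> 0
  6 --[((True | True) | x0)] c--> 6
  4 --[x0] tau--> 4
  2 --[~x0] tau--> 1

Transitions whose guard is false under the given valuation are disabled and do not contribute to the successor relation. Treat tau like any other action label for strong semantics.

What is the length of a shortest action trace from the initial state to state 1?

Breadth-first toward 1:
  Layer 0: {0}
  Layer 1: {3}
  Layer 2: {2}
  Layer 3: {5}
1 never appears.

Answer: UNREACHABLE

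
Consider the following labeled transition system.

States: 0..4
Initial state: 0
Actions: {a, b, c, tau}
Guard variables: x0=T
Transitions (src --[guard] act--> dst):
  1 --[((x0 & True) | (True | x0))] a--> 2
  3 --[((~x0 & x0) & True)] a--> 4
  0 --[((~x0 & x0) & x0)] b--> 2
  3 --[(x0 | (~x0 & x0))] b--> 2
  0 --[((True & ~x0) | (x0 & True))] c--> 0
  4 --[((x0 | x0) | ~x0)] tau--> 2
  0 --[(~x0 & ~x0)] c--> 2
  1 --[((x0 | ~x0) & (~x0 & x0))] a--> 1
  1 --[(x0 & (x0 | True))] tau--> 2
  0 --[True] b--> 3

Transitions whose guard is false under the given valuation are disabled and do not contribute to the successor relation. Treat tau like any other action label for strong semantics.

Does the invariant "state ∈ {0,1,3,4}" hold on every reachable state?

Inv-set: {0,1,3,4}
R = {0,2,3}
  0: ✓
  2: outside
  3: ✓
witness against invariant: b·b → 2

Answer: INVARIANT VIOLATED at state 2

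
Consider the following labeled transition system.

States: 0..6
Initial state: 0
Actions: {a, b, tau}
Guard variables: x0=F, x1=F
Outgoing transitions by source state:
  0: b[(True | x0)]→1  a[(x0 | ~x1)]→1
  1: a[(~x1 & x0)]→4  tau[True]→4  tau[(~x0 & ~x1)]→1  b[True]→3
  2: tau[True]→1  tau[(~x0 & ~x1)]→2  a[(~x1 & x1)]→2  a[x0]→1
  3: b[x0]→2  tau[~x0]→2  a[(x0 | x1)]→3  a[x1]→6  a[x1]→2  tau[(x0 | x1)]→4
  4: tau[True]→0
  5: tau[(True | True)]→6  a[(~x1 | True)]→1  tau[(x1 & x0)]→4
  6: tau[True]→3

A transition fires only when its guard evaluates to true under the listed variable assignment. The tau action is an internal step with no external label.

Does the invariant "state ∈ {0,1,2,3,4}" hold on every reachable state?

Answer: INVARIANT HOLDS

Working:
Inv-set: {0,1,2,3,4}
Reach set: {0,1,2,3,4}
  0: safe
  1: safe
  2: safe
  3: safe
  4: safe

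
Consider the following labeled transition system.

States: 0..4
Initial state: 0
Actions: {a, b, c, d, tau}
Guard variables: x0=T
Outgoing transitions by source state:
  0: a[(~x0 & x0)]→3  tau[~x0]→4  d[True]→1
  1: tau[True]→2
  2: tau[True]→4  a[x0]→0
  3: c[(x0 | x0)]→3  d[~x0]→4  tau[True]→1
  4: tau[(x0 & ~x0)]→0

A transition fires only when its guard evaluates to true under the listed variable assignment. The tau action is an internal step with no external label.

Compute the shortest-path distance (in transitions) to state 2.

Answer: 2

Analysis:
Breadth-first toward 2:
  L0 = {0}
  L1 = {1}
  L2 = {2}
2 enters at depth 2; path d·tau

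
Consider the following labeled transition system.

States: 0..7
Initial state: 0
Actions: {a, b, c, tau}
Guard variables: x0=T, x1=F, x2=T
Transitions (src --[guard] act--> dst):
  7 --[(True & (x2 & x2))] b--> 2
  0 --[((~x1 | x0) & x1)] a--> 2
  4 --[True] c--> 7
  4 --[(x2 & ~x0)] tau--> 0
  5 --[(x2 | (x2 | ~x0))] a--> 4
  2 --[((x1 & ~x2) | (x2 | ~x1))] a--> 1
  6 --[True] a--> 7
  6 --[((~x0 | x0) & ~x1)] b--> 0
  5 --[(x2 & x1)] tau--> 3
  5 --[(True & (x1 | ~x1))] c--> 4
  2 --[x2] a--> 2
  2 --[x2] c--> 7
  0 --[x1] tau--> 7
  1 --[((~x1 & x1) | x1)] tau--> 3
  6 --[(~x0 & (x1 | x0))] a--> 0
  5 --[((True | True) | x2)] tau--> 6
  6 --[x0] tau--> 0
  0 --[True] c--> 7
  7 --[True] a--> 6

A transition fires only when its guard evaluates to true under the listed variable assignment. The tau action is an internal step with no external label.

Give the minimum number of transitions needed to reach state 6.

Answer: 2

Working:
BFS to 6:
  depth 0: {0}
  depth 1: {7}
  depth 2: {2,6}
6 enters at depth 2; path c·a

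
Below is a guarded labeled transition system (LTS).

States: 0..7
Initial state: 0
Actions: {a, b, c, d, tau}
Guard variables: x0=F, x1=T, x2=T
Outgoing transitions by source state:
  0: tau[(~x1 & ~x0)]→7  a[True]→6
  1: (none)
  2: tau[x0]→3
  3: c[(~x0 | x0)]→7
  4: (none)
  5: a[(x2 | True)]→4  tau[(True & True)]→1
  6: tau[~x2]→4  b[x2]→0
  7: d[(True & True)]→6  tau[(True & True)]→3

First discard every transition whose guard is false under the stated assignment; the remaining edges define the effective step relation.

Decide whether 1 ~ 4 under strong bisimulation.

Answer: BISIMILAR

Working:
Refine partition for ~:
  round 0: {{0,1,2,3,4,5,6,7}}
  round 1: {{0},{1,2,4},{3},{5},{6},{7}}
Fixed point at round 2; 6 class(es).
1∈{1,2,4}, 4∈{1,2,4}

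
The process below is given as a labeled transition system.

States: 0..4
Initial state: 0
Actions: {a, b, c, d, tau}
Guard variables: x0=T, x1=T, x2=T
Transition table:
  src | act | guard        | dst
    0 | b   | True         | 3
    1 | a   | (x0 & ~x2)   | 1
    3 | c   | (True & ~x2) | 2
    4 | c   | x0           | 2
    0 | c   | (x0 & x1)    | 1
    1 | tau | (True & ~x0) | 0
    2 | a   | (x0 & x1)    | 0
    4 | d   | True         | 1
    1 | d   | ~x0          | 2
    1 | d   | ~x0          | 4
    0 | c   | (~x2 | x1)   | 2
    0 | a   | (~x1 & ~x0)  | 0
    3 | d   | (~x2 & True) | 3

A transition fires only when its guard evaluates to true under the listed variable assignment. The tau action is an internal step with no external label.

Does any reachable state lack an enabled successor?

Answer: DEADLOCK at state 1

Analysis:
Reach set: {0,1,2,3}
  0: b→3  c→1  c→2  [deg 3]
  1: ∅  [no exit]
  2: a→0  [deg 1]
  3: ∅  [no exit]
trace reaching 1: c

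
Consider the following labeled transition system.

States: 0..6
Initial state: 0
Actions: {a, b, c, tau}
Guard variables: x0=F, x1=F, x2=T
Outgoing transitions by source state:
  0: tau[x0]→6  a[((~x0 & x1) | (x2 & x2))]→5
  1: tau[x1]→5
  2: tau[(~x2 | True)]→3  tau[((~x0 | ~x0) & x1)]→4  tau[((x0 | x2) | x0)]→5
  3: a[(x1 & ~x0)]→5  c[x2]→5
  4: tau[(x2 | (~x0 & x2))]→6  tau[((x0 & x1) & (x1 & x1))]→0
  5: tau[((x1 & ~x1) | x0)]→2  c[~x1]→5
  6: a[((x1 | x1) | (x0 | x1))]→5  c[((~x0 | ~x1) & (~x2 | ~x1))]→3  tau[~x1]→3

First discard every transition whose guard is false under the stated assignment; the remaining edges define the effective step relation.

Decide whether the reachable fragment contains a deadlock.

Answer: DEADLOCK-FREE

Analysis:
Reachable = {0,5}
  0: a→5  [1 out]
  5: c→5  [1 out]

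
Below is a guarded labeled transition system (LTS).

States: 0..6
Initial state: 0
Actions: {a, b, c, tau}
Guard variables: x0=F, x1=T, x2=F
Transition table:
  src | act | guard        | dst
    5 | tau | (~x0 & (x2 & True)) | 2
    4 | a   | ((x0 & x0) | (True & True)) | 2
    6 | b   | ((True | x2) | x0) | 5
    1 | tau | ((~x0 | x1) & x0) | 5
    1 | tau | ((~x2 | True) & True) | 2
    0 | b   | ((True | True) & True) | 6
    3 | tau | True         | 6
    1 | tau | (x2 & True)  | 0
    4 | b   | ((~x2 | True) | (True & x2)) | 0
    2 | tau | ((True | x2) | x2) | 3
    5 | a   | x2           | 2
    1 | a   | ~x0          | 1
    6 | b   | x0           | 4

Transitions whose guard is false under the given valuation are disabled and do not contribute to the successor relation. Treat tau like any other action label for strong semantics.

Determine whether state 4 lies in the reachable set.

After dropping false guards: 8 live edges.
L0 = {0}
L1 = {6}  now seen {0,6}
L2 = {5}  now seen {0,5,6}
Reachable = {0,5,6}

Answer: UNREACHABLE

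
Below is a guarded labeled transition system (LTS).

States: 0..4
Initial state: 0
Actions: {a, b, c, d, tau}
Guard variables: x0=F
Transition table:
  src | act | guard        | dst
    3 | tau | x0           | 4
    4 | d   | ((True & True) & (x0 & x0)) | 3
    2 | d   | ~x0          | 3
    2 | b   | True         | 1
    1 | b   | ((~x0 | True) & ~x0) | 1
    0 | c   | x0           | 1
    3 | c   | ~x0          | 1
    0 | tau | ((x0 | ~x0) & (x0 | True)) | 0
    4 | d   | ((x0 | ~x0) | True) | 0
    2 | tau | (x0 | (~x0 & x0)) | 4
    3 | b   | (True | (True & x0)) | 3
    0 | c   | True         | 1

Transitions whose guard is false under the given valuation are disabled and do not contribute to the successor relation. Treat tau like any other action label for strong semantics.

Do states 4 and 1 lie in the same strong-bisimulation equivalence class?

Bisimulation quotient by refinement:
  round 0: {{0,1,2,3,4}}
  round 1: {{0},{1},{2},{3},{4}}
Fixed point at round 2; 5 class(es).
class of 4: {4}; class of 1: {1}

Answer: NOT BISIMILAR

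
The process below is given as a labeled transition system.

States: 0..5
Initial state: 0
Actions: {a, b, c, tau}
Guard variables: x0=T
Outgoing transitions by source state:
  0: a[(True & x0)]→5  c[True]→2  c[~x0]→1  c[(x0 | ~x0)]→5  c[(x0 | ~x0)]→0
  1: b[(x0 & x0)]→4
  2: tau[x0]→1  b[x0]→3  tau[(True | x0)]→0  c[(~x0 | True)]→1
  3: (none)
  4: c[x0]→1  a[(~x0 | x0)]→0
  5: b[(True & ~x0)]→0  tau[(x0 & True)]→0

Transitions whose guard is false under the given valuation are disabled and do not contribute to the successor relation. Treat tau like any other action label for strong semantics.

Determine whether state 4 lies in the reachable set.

Answer: REACHABLE

Analysis:
12 transition(s) survive guard evaluation.
L0 = {0}
L1 = {2,5}  cumulative {0,2,5}
L2 = {1,3}  cumulative {0,1,2,3,5}
L3 = {4}  cumulative {0,1,2,3,4,5}
Reachable = {0,1,2,3,4,5}
witness 4: c·tau·b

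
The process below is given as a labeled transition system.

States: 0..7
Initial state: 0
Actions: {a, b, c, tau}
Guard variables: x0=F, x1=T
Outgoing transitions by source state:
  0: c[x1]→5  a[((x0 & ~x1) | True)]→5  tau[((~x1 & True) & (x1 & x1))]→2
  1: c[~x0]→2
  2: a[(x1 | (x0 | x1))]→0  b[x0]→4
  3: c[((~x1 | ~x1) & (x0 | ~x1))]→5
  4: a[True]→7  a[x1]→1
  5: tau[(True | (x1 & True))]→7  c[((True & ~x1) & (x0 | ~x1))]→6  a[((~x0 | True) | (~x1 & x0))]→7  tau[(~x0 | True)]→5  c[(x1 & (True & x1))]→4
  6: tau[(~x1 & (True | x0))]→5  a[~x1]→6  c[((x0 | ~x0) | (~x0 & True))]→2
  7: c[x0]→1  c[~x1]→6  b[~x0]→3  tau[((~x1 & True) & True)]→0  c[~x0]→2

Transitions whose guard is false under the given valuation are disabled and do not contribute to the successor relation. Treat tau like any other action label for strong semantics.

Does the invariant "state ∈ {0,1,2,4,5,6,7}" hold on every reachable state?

Allowed set {0,1,2,4,5,6,7}
Reach set: {0,1,2,3,4,5,7}
  0: ok
  1: ok
  2: ok
  3: VIOLATES
  4: ok
  5: ok
  7: ok
witness against invariant: c·tau·b → 3

Answer: INVARIANT VIOLATED at state 3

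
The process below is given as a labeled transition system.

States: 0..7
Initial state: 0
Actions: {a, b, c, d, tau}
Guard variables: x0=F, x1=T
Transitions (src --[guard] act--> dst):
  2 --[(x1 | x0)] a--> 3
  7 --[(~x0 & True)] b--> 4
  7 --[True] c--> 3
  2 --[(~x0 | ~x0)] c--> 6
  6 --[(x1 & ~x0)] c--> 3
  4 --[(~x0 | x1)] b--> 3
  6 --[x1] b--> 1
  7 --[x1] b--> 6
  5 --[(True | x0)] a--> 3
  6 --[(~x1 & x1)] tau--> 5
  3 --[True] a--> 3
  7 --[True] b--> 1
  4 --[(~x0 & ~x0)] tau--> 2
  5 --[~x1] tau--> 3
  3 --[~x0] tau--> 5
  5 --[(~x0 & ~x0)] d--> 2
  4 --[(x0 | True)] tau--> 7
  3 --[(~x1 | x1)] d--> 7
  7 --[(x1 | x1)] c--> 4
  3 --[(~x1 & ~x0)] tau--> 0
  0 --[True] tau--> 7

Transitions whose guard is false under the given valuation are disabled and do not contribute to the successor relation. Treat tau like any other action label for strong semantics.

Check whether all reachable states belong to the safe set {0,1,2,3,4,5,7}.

Answer: INVARIANT VIOLATED at state 6

Trace:
Allowed set {0,1,2,3,4,5,7}
Reachable = {0,1,2,3,4,5,6,7}
  0: ok
  1: ok
  2: ok
  3: ok
  4: ok
  5: ok
  6: VIOLATES
  7: ok
reach 6 via tau·b — violates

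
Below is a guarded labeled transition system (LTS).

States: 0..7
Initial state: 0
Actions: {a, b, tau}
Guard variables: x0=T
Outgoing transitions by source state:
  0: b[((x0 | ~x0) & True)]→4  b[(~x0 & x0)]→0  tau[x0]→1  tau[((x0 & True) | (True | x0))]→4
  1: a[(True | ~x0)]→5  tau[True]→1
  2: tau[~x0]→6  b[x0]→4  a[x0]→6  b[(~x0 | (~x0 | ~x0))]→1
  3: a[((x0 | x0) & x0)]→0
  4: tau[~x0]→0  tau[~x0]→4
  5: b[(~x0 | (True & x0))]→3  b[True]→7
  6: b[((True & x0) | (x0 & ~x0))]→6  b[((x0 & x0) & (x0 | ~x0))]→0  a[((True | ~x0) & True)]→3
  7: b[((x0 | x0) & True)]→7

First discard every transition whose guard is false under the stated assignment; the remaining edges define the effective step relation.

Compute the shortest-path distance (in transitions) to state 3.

Layered search for 3:
  L0 = {0}
  L1 = {1,4}
  L2 = {5}
  L3 = {3,7}
depth(3)=3, e.g. tau·a·b

Answer: 3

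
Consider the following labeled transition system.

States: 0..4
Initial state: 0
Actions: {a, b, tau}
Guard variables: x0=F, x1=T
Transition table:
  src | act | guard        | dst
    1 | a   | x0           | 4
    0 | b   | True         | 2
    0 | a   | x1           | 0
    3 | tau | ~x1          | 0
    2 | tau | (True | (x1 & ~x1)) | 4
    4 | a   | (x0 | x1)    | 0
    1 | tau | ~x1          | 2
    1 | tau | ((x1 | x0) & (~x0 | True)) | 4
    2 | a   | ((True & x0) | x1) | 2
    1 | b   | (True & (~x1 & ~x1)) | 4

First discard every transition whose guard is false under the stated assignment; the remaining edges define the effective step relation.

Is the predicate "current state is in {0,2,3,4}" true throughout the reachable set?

Allowed set {0,2,3,4}
R = {0,2,4}
  0: ok
  2: ok
  4: ok

Answer: INVARIANT HOLDS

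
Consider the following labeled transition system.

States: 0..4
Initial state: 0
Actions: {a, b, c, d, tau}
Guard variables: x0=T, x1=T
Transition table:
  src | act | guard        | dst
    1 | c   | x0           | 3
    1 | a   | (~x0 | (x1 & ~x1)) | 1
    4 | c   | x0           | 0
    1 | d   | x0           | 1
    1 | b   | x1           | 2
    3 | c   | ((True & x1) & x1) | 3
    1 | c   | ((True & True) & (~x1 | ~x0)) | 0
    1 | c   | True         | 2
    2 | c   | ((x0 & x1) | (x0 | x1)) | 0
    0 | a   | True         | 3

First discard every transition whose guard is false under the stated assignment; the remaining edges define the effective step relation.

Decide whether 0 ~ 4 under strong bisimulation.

Answer: NOT BISIMILAR

Analysis:
Bisimulation quotient by refinement:
  π0 = {{0,1,2,3,4}}
  π1 = {{0},{1},{2,3,4}}
  π2 = {{0},{1},{2,4},{3}}
stable after 3 split(s): 4 block(s)
class of 0: {0}; class of 4: {2,4}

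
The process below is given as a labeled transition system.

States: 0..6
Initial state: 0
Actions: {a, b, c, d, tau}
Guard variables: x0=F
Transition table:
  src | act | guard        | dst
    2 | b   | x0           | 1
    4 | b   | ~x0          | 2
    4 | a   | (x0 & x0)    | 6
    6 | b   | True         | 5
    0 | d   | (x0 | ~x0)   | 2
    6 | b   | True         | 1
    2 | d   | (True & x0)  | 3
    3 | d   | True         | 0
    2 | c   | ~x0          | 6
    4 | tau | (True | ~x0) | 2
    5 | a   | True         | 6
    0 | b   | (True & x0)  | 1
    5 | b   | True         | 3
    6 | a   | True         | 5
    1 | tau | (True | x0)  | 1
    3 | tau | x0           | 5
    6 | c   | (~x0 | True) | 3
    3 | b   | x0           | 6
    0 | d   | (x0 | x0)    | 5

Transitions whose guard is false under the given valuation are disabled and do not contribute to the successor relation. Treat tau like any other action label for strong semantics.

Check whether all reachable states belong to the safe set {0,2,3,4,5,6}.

Answer: INVARIANT VIOLATED at state 1

Analysis:
Inv-set: {0,2,3,4,5,6}
Reachable = {0,1,2,3,5,6}
  0: ✓
  1: ✗ unsafe
  2: ✓
  3: ✓
  5: ✓
  6: ✓
counterexample path to 1: d·c·b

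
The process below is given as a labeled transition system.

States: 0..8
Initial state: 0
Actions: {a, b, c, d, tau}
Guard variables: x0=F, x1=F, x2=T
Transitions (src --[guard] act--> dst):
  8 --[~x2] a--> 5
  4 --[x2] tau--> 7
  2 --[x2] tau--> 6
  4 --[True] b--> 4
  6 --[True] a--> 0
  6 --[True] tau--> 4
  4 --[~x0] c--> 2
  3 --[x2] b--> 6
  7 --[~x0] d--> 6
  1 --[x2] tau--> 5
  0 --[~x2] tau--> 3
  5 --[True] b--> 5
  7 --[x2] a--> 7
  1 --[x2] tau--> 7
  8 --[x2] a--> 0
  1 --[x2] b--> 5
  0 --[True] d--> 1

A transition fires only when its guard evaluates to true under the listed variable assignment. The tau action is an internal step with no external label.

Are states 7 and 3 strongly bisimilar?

Answer: NOT BISIMILAR

Trace:
Bisimulation quotient by refinement:
  P[0] = {{0,1,2,3,4,5,6,7,8}}
  P[1] = {{0},{1},{2},{3,5},{4},{6},{7},{8}}
  P[2] = {{0},{1},{2},{3},{4},{5},{6},{7},{8}}
stable after 3 split(s): 9 block(s)
[7]={7}  [3]={3}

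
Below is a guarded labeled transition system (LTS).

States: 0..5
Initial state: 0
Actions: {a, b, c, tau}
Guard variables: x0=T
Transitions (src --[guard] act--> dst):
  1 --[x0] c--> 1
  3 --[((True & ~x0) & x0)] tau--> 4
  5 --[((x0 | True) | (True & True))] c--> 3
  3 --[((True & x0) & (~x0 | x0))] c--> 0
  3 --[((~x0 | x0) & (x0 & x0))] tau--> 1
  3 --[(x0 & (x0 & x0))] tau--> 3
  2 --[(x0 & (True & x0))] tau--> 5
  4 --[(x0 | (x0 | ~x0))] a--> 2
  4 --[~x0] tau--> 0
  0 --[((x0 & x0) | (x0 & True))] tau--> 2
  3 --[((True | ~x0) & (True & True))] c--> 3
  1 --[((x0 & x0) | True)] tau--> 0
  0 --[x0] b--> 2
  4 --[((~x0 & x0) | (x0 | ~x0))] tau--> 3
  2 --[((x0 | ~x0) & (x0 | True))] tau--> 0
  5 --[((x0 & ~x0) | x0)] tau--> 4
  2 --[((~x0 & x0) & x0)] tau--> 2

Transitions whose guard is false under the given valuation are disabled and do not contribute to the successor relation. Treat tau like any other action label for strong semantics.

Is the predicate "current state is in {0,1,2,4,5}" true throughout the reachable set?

Answer: INVARIANT VIOLATED at state 3

Trace:
Inv-set: {0,1,2,4,5}
Reach set: {0,1,2,3,4,5}
  0: ok
  1: ok
  2: ok
  3: VIOLATES
  4: ok
  5: ok
reach 3 via tau·tau·c — violates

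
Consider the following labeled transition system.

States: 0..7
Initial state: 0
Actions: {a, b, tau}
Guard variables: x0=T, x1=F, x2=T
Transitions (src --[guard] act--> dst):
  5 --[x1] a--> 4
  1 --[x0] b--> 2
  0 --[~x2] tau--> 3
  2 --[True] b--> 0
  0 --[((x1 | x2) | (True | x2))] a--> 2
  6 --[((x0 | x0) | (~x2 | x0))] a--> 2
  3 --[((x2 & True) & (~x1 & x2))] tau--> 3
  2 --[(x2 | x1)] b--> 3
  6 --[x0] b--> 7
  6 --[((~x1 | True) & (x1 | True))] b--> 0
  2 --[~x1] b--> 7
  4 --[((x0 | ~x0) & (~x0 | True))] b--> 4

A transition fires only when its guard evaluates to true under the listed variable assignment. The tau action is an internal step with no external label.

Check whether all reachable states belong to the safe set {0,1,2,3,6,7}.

Answer: INVARIANT HOLDS

Trace:
Inv-set: {0,1,2,3,6,7}
Reach set: {0,2,3,7}
  0: safe
  2: safe
  3: safe
  7: safe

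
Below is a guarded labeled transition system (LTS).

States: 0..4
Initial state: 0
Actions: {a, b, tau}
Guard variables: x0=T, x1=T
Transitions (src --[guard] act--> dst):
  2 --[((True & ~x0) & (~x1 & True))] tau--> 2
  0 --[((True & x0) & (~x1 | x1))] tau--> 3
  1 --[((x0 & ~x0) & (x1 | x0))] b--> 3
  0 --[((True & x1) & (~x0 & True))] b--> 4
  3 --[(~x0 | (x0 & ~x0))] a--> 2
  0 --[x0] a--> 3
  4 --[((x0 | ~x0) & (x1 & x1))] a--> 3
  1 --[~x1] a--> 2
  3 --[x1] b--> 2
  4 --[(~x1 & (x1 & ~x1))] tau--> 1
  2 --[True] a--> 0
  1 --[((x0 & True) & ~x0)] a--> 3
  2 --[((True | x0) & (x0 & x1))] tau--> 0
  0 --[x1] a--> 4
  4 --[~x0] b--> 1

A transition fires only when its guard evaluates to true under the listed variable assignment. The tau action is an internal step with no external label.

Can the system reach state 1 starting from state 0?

Guard filter leaves 7 enabled edge(s).
Layer 0: {0}
Layer 1: {3,4}  cumulative {0,3,4}
Layer 2: {2}  cumulative {0,2,3,4}
Reach set: {0,2,3,4}

Answer: UNREACHABLE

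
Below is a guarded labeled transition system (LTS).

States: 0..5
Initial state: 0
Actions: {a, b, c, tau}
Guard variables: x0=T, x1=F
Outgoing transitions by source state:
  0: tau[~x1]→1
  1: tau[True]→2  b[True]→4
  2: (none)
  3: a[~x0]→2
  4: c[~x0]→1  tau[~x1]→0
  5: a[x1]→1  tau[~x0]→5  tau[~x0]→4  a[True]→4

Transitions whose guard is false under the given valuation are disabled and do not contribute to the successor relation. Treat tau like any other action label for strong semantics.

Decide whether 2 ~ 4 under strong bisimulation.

Refine partition for ~:
  round 0: {{0,1,2,3,4,5}}
  round 1: {{0,4},{1},{2,3},{5}}
  round 2: {{0},{1},{2,3},{4},{5}}
5 equivalence class(es) (converged in 3)
2∈{2,3}, 4∈{4}

Answer: NOT BISIMILAR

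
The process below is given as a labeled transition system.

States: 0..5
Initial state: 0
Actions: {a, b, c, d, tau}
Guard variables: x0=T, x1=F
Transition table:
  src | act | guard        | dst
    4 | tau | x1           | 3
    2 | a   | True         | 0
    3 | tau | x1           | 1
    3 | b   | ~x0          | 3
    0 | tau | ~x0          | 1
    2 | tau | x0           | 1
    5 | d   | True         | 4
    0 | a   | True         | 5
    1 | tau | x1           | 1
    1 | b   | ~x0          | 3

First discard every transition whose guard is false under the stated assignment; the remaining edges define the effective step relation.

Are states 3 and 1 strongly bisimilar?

Compute ~ classes (split until stable):
  π0 = {{0,1,2,3,4,5}}
  π1 = {{0},{1,3,4},{2},{5}}
Fixed point at round 2; 4 class(es).
[3]={1,3,4}  [1]={1,3,4}

Answer: BISIMILAR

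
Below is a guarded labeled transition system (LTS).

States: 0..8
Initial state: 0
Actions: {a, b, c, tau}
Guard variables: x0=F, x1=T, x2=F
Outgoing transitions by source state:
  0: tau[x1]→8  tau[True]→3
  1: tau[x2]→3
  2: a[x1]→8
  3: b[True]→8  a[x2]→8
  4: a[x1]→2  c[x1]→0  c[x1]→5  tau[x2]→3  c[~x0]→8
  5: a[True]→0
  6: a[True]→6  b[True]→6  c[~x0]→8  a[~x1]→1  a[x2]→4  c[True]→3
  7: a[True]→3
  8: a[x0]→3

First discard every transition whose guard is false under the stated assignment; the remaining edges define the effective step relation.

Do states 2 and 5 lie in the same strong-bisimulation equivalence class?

Answer: NOT BISIMILAR

Analysis:
Compute ~ classes (split until stable):
  P[0] = {{0,1,2,3,4,5,6,7,8}}
  P[1] = {{0},{1,8},{2,5,7},{3},{4},{6}}
  P[2] = {{0},{1,8},{2},{3},{4},{5},{6},{7}}
8 equivalence class(es) (converged in 3)
[2]={2}  [5]={5}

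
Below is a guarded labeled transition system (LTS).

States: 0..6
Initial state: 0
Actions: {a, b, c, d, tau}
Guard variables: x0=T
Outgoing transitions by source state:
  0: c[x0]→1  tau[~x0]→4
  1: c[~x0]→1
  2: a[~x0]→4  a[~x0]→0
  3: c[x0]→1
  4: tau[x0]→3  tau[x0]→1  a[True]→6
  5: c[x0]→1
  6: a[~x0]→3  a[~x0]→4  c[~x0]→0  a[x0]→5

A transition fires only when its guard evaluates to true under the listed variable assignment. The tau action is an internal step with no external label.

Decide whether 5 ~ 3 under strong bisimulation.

Answer: BISIMILAR

Analysis:
Compute ~ classes (split until stable):
  P[0] = {{0,1,2,3,4,5,6}}
  P[1] = {{0,3,5},{1,2},{4},{6}}
stable after 2 split(s): 4 block(s)
[5]={0,3,5}  [3]={0,3,5}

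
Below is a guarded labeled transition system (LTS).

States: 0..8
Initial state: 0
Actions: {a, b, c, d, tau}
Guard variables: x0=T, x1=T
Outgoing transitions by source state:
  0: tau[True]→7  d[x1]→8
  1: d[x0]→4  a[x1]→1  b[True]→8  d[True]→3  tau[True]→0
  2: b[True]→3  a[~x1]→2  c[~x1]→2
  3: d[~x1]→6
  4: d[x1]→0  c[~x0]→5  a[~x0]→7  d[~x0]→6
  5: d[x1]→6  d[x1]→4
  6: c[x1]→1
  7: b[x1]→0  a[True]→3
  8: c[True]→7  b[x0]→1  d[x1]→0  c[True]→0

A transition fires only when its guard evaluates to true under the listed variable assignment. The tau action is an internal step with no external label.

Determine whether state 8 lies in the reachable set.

Answer: REACHABLE

Working:
Guard filter leaves 18 enabled edge(s).
depth 0: {0}
depth 1: {7,8}  cumulative {0,7,8}
depth 2: {1,3}  cumulative {0,1,3,7,8}
depth 3: {4}  cumulative {0,1,3,4,7,8}
R = {0,1,3,4,7,8}
Path to 8: d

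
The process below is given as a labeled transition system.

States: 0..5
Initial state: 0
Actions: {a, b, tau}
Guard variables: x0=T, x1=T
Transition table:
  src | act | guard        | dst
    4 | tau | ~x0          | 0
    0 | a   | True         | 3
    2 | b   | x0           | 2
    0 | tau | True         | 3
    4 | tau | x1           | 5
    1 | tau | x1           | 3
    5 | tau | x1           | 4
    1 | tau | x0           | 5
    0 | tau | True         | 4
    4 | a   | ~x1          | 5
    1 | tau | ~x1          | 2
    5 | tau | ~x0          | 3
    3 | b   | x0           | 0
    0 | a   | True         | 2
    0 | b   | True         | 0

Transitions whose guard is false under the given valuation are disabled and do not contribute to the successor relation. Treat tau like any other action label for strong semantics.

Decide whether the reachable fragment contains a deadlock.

Answer: DEADLOCK-FREE

Trace:
Reachable = {0,2,3,4,5}
  0: a→2  a→3  b→0  tau→3  tau→4  [deg 5]
  2: b→2  [deg 1]
  3: b→0  [deg 1]
  4: tau→5  [deg 1]
  5: tau→4  [deg 1]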